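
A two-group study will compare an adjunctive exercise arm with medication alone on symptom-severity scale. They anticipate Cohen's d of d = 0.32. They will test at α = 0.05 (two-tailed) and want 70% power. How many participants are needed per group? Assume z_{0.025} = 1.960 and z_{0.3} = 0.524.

For two independent groups with equal n: n = 2·((z_{α/2} + z_β) / d)².
z_{α/2} + z_β = 1.960 + 0.524 = 2.484.
n = 2 × (2.484 / 0.32)² = 2 × 7.763² = 2 × 60.26 = 120.5.
Round up to the next whole participant.

n = 121 per group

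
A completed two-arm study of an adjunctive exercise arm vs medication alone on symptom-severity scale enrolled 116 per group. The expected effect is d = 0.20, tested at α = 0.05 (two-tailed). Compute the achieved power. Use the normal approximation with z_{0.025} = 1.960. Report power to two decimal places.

For two equal groups, power = Φ(d·√(n/2) − z_{α/2}).
d·√(n/2) = 0.20 × √(116/2) = 0.20 × 7.616 = 1.523.
z_β = 1.523 − 1.960 = -0.437.
Power = Φ(-0.437) = 0.331.

power ≈ 0.33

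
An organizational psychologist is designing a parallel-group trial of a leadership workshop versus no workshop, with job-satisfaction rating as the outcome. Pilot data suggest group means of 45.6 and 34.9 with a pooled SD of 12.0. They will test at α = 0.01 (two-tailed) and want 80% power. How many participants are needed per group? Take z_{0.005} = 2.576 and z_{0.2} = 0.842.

Cohen's d = |M₁ − M₂| / SD_pooled = |45.6 − 34.9| / 12.0 = 10.7 / 12.0 = 0.892.
For two independent groups with equal n: n = 2·((z_{α/2} + z_β) / d)².
z_{α/2} + z_β = 2.576 + 0.842 = 3.418.
n = 2 × (3.418 / 0.892)² = 2 × 3.832² = 2 × 14.68 = 29.4.
Round up to the next whole participant.

n = 30 per group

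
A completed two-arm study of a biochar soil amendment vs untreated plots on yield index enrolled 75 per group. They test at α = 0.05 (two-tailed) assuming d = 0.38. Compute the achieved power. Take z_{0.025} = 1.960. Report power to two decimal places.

power ≈ 0.64

For two equal groups, power = Φ(d·√(n/2) − z_{α/2}).
d·√(n/2) = 0.38 × √(75/2) = 0.38 × 6.124 = 2.327.
z_β = 2.327 − 1.960 = 0.367.
Power = Φ(0.367) = 0.643.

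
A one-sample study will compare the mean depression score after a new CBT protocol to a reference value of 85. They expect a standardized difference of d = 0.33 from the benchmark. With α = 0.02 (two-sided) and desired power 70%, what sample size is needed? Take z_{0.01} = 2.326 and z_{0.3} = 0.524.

n = 75

For a one-sample test: n = ((z_{α/2} + z_β) / d)².
z_{α/2} + z_β = 2.326 + 0.524 = 2.850.
n = (2.850 / 0.33)² = 8.636² = 74.59.
Round up.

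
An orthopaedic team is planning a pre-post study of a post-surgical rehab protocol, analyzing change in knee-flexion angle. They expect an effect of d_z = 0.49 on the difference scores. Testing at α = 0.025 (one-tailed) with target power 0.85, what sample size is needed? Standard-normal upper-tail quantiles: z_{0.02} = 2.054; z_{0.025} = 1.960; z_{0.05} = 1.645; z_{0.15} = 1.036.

For a paired (one-sample on differences) test: n = ((z_{α} + z_β) / d)².
z_{α} + z_β = 1.960 + 1.036 = 2.996.
n = (2.996 / 0.49)² = 6.114² = 37.38.
Round up.

n = 38 pairs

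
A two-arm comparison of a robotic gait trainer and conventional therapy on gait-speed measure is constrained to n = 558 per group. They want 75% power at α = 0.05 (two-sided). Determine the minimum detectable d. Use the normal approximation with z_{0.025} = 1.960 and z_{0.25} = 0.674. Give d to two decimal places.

For two independent groups of n = 558 each: d_min = (z_{α/2} + z_β)·√(2/n).
z-sum = 1.960 + 0.674 = 2.634.
d_min = 2.634 × √(2/558) = 2.634 × 0.0599 = 0.158.

d_min ≈ 0.16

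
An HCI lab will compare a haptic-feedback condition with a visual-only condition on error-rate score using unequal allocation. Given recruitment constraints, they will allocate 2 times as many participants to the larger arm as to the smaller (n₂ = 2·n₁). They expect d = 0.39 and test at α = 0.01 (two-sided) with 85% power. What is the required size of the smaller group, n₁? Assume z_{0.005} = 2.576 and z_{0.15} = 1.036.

n₁ = 129

With allocation ratio k = n₂/n₁ = 2, Var(x̄₁−x̄₂) = σ²(1/n₁ + 1/(k·n₁)) = σ²·(k+1)/(k·n₁).
So n₁ = (1 + 1/k)·((z_{α/2} + z_β)/d)² = 1.500 × (3.612/0.39)².
n₁ = 1.500 × 85.78 = 128.7.
Round up: n₁ = 129, giving n₂ = 2 × 129 = 258.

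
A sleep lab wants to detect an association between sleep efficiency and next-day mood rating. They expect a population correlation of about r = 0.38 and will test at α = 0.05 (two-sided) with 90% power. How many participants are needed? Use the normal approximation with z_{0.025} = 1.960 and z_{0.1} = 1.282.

n = 69

Fisher's z: C = ½·ln((1+r)/(1−r)) = ½·ln(2.2258) = 0.4001.
n = ((z_{α/2} + z_β)/C)² + 3.
(1.960 + 1.282) / 0.4001 = 3.242 / 0.4001 = 8.103.
n = 8.103² + 3 = 65.66 + 3 = 68.7.
Round up.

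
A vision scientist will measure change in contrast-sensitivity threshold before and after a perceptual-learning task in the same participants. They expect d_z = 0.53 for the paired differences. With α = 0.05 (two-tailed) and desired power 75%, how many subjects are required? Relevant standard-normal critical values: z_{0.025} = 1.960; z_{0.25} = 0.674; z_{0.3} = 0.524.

n = 25 pairs

For a paired (one-sample on differences) test: n = ((z_{α/2} + z_β) / d)².
z_{α/2} + z_β = 1.960 + 0.674 = 2.634.
n = (2.634 / 0.53)² = 4.970² = 24.70.
Round up.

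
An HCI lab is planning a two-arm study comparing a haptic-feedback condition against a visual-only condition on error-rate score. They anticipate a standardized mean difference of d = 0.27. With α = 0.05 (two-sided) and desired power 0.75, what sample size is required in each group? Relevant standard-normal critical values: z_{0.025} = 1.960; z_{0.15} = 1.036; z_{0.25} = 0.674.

For two independent groups with equal n: n = 2·((z_{α/2} + z_β) / d)².
z_{α/2} + z_β = 1.960 + 0.674 = 2.634.
n = 2 × (2.634 / 0.27)² = 2 × 9.756² = 2 × 95.17 = 190.3.
Round up to the next whole participant.

n = 191 per group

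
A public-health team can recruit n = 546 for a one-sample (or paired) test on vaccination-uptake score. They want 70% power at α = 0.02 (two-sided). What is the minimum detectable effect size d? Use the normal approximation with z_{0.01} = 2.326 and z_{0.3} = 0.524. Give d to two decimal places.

d_min ≈ 0.12

For a single sample (or paired design) of n = 546: d_min = (z_{α/2} + z_β)/√n.
z-sum = 2.326 + 0.524 = 2.850.
d_min = 2.850 / √546 = 2.850 / 23.367 = 0.122.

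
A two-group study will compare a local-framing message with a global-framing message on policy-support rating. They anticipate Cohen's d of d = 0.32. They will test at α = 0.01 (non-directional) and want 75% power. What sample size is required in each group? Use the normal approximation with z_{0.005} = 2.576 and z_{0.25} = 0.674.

For two independent groups with equal n: n = 2·((z_{α/2} + z_β) / d)².
z_{α/2} + z_β = 2.576 + 0.674 = 3.250.
n = 2 × (3.250 / 0.32)² = 2 × 10.156² = 2 × 103.15 = 206.3.
Round up to the next whole participant.

n = 207 per group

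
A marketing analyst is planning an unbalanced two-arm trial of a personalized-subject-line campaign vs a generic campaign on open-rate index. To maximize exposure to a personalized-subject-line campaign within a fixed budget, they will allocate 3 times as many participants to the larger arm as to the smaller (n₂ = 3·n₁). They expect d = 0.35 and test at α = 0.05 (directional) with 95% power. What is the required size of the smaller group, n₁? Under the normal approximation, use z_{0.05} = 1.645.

n₁ = 118

With allocation ratio k = n₂/n₁ = 3, Var(x̄₁−x̄₂) = σ²(1/n₁ + 1/(k·n₁)) = σ²·(k+1)/(k·n₁).
So n₁ = (1 + 1/k)·((z_{α} + z_β)/d)² = 1.333 × (3.290/0.35)².
n₁ = 1.333 × 88.36 = 117.8.
Round up: n₁ = 118, giving n₂ = 3 × 118 = 354.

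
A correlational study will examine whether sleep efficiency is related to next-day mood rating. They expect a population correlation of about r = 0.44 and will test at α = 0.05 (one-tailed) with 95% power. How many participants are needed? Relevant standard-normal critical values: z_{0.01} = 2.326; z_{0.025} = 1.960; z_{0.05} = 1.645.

n = 52

Fisher's z: C = ½·ln((1+r)/(1−r)) = ½·ln(2.5714) = 0.4722.
n = ((z_{α} + z_β)/C)² + 3.
(1.645 + 1.645) / 0.4722 = 3.290 / 0.4722 = 6.967.
n = 6.967² + 3 = 48.54 + 3 = 51.5.
Round up.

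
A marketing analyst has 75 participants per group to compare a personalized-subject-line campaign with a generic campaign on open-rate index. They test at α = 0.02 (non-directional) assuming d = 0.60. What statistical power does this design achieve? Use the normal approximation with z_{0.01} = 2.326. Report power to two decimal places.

For two equal groups, power = Φ(d·√(n/2) − z_{α/2}).
d·√(n/2) = 0.60 × √(75/2) = 0.60 × 6.124 = 3.674.
z_β = 3.674 − 2.326 = 1.348.
Power = Φ(1.348) = 0.911.

power ≈ 0.91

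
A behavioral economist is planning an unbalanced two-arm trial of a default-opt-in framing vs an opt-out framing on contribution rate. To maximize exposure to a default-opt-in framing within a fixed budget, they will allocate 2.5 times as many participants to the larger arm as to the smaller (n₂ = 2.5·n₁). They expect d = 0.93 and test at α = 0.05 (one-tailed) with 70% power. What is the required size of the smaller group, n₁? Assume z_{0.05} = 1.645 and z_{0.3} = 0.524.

With allocation ratio k = n₂/n₁ = 2.5, Var(x̄₁−x̄₂) = σ²(1/n₁ + 1/(k·n₁)) = σ²·(k+1)/(k·n₁).
So n₁ = (1 + 1/k)·((z_{α} + z_β)/d)² = 1.400 × (2.169/0.93)².
n₁ = 1.400 × 5.44 = 7.6.
Round up: n₁ = 8, giving n₂ = 2.5 × 8 = 20.

n₁ = 8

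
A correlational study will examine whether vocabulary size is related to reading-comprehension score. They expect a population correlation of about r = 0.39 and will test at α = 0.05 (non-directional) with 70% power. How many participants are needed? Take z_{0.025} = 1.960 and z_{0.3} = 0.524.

n = 40

Fisher's z: C = ½·ln((1+r)/(1−r)) = ½·ln(2.2787) = 0.4118.
n = ((z_{α/2} + z_β)/C)² + 3.
(1.960 + 0.524) / 0.4118 = 2.484 / 0.4118 = 6.032.
n = 6.032² + 3 = 36.39 + 3 = 39.4.
Round up.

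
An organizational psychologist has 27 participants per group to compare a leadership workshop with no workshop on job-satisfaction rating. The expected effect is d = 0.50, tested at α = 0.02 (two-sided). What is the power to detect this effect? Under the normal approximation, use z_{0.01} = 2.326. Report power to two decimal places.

For two equal groups, power = Φ(d·√(n/2) − z_{α/2}).
d·√(n/2) = 0.50 × √(27/2) = 0.50 × 3.674 = 1.837.
z_β = 1.837 − 2.326 = -0.489.
Power = Φ(-0.489) = 0.312.

power ≈ 0.31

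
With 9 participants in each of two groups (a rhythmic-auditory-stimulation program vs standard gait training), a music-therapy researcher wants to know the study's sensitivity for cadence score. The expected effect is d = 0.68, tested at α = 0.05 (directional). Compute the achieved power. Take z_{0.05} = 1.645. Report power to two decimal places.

For two equal groups, power = Φ(d·√(n/2) − z_{α}).
d·√(n/2) = 0.68 × √(9/2) = 0.68 × 2.121 = 1.442.
z_β = 1.442 − 1.645 = -0.203.
Power = Φ(-0.203) = 0.420.

power ≈ 0.42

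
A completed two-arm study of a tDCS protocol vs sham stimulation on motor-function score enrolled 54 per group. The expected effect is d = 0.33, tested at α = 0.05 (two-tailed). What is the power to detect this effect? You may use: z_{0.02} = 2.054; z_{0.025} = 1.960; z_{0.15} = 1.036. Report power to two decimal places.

For two equal groups, power = Φ(d·√(n/2) − z_{α/2}).
d·√(n/2) = 0.33 × √(54/2) = 0.33 × 5.196 = 1.715.
z_β = 1.715 − 1.960 = -0.245.
Power = Φ(-0.245) = 0.403.

power ≈ 0.40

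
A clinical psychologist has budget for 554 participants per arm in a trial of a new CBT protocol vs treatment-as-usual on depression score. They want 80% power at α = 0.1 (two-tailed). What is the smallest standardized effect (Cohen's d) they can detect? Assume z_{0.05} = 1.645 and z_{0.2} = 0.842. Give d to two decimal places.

For two independent groups of n = 554 each: d_min = (z_{α/2} + z_β)·√(2/n).
z-sum = 1.645 + 0.842 = 2.487.
d_min = 2.487 × √(2/554) = 2.487 × 0.0601 = 0.149.

d_min ≈ 0.15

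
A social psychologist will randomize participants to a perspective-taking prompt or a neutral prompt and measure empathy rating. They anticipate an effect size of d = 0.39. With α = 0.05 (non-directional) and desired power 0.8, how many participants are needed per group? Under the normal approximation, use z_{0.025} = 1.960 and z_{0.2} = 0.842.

For two independent groups with equal n: n = 2·((z_{α/2} + z_β) / d)².
z_{α/2} + z_β = 1.960 + 0.842 = 2.802.
n = 2 × (2.802 / 0.39)² = 2 × 7.185² = 2 × 51.62 = 103.2.
Round up to the next whole participant.

n = 104 per group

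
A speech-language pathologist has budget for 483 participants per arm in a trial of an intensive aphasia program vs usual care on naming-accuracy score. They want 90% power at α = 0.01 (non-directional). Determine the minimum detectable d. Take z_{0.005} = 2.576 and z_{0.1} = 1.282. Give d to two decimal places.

For two independent groups of n = 483 each: d_min = (z_{α/2} + z_β)·√(2/n).
z-sum = 2.576 + 1.282 = 3.858.
d_min = 3.858 × √(2/483) = 3.858 × 0.0643 = 0.248.

d_min ≈ 0.25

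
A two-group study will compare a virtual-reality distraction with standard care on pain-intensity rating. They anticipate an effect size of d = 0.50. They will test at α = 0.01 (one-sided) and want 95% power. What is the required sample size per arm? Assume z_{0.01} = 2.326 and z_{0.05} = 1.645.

For two independent groups with equal n: n = 2·((z_{α} + z_β) / d)².
z_{α} + z_β = 2.326 + 1.645 = 3.971.
n = 2 × (3.971 / 0.50)² = 2 × 7.942² = 2 × 63.08 = 126.2.
Round up to the next whole participant.

n = 127 per group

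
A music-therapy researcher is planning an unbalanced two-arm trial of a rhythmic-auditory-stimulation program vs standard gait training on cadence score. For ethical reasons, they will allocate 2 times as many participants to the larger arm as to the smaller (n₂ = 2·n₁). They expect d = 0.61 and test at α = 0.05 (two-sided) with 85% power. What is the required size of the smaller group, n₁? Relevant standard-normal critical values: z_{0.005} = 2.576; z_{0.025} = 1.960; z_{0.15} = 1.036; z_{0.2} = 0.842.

With allocation ratio k = n₂/n₁ = 2, Var(x̄₁−x̄₂) = σ²(1/n₁ + 1/(k·n₁)) = σ²·(k+1)/(k·n₁).
So n₁ = (1 + 1/k)·((z_{α/2} + z_β)/d)² = 1.500 × (2.996/0.61)².
n₁ = 1.500 × 24.12 = 36.2.
Round up: n₁ = 37, giving n₂ = 2 × 37 = 74.

n₁ = 37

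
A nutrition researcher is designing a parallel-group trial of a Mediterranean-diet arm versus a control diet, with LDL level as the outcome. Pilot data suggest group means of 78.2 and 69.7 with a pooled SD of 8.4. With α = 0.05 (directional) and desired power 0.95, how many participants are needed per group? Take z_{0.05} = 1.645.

n = 22 per group

Cohen's d = |M₁ − M₂| / SD_pooled = |78.2 − 69.7| / 8.4 = 8.5 / 8.4 = 1.012.
For two independent groups with equal n: n = 2·((z_{α} + z_β) / d)².
z_{α} + z_β = 1.645 + 1.645 = 3.290.
n = 2 × (3.290 / 1.012)² = 2 × 3.251² = 2 × 10.57 = 21.1.
Round up to the next whole participant.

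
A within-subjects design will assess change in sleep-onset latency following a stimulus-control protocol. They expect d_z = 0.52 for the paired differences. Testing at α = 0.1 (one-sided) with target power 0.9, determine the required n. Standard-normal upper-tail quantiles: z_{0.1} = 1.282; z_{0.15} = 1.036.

n = 25 pairs

For a paired (one-sample on differences) test: n = ((z_{α} + z_β) / d)².
z_{α} + z_β = 1.282 + 1.282 = 2.564.
n = (2.564 / 0.52)² = 4.931² = 24.31.
Round up.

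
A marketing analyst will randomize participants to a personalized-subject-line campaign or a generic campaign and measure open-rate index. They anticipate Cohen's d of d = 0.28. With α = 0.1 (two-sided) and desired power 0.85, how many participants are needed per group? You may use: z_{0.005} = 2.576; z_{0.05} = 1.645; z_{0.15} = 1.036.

n = 184 per group

For two independent groups with equal n: n = 2·((z_{α/2} + z_β) / d)².
z_{α/2} + z_β = 1.645 + 1.036 = 2.681.
n = 2 × (2.681 / 0.28)² = 2 × 9.575² = 2 × 91.68 = 183.4.
Round up to the next whole participant.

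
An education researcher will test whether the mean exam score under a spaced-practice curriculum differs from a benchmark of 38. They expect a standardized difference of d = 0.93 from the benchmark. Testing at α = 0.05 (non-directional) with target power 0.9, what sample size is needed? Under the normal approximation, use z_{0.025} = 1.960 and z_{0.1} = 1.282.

For a one-sample test: n = ((z_{α/2} + z_β) / d)².
z_{α/2} + z_β = 1.960 + 1.282 = 3.242.
n = (3.242 / 0.93)² = 3.486² = 12.15.
Round up.

n = 13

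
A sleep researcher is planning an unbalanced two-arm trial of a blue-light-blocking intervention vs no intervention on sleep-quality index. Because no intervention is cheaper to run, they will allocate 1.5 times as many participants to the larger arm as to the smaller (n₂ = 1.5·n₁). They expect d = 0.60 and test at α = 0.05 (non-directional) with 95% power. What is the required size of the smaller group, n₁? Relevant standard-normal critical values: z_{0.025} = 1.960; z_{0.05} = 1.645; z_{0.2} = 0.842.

With allocation ratio k = n₂/n₁ = 1.5, Var(x̄₁−x̄₂) = σ²(1/n₁ + 1/(k·n₁)) = σ²·(k+1)/(k·n₁).
So n₁ = (1 + 1/k)·((z_{α/2} + z_β)/d)² = 1.667 × (3.605/0.60)².
n₁ = 1.667 × 36.10 = 60.2.
Round up: n₁ = 61, giving n₂ = ⌈1.5 × 61⌉ = ⌈91.5⌉ = 92.

n₁ = 61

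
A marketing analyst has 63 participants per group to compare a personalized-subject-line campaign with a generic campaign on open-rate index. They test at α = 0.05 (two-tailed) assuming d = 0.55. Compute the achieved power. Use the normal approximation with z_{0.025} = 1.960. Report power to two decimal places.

power ≈ 0.87

For two equal groups, power = Φ(d·√(n/2) − z_{α/2}).
d·√(n/2) = 0.55 × √(63/2) = 0.55 × 5.612 = 3.087.
z_β = 3.087 − 1.960 = 1.127.
Power = Φ(1.127) = 0.870.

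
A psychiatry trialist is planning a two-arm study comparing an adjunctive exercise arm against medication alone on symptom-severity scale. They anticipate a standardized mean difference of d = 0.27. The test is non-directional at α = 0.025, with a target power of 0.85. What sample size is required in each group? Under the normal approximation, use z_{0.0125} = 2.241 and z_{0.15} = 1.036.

n = 295 per group

For two independent groups with equal n: n = 2·((z_{α/2} + z_β) / d)².
z_{α/2} + z_β = 2.241 + 1.036 = 3.277.
n = 2 × (3.277 / 0.27)² = 2 × 12.137² = 2 × 147.31 = 294.6.
Round up to the next whole participant.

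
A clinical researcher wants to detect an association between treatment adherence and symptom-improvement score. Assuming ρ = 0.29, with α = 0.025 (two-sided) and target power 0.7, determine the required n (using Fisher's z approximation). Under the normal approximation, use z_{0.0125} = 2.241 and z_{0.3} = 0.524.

Fisher's z: C = ½·ln((1+r)/(1−r)) = ½·ln(1.8169) = 0.2986.
n = ((z_{α/2} + z_β)/C)² + 3.
(2.241 + 0.524) / 0.2986 = 2.765 / 0.2986 = 9.260.
n = 9.260² + 3 = 85.75 + 3 = 88.7.
Round up.

n = 89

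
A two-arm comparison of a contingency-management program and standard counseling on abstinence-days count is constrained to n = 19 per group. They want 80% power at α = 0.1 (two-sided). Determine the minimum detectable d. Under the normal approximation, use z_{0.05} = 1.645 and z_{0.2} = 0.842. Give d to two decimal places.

d_min ≈ 0.81

For two independent groups of n = 19 each: d_min = (z_{α/2} + z_β)·√(2/n).
z-sum = 1.645 + 0.842 = 2.487.
d_min = 2.487 × √(2/19) = 2.487 × 0.3244 = 0.807.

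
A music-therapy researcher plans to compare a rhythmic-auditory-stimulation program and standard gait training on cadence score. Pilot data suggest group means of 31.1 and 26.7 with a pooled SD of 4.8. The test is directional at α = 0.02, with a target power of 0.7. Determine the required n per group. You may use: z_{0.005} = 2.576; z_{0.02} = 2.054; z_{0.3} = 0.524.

n = 16 per group

Cohen's d = |M₁ − M₂| / SD_pooled = |31.1 − 26.7| / 4.8 = 4.4 / 4.8 = 0.917.
For two independent groups with equal n: n = 2·((z_{α} + z_β) / d)².
z_{α} + z_β = 2.054 + 0.524 = 2.578.
n = 2 × (2.578 / 0.917)² = 2 × 2.811² = 2 × 7.90 = 15.8.
Round up to the next whole participant.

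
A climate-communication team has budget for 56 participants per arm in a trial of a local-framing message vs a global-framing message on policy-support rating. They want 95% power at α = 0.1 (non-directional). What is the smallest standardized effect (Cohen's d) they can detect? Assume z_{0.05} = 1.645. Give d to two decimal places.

For two independent groups of n = 56 each: d_min = (z_{α/2} + z_β)·√(2/n).
z-sum = 1.645 + 1.645 = 3.290.
d_min = 3.290 × √(2/56) = 3.290 × 0.1890 = 0.622.

d_min ≈ 0.62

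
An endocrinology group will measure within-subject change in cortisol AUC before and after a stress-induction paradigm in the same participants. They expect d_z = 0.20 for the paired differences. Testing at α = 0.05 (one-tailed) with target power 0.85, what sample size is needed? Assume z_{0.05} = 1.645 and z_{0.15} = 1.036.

n = 180 pairs

For a paired (one-sample on differences) test: n = ((z_{α} + z_β) / d)².
z_{α} + z_β = 1.645 + 1.036 = 2.681.
n = (2.681 / 0.20)² = 13.405² = 179.69.
Round up.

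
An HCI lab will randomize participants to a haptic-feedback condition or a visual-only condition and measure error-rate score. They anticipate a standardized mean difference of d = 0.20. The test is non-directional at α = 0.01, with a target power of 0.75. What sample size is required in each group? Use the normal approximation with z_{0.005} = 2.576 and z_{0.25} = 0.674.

n = 529 per group

For two independent groups with equal n: n = 2·((z_{α/2} + z_β) / d)².
z_{α/2} + z_β = 2.576 + 0.674 = 3.250.
n = 2 × (3.250 / 0.20)² = 2 × 16.250² = 2 × 264.06 = 528.1.
Round up to the next whole participant.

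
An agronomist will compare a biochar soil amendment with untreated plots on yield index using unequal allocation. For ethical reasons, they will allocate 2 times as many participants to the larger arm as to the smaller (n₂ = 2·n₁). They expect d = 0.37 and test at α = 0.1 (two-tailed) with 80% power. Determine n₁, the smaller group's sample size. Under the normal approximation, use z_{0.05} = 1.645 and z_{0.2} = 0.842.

With allocation ratio k = n₂/n₁ = 2, Var(x̄₁−x̄₂) = σ²(1/n₁ + 1/(k·n₁)) = σ²·(k+1)/(k·n₁).
So n₁ = (1 + 1/k)·((z_{α/2} + z_β)/d)² = 1.500 × (2.487/0.37)².
n₁ = 1.500 × 45.18 = 67.8.
Round up: n₁ = 68, giving n₂ = 2 × 68 = 136.

n₁ = 68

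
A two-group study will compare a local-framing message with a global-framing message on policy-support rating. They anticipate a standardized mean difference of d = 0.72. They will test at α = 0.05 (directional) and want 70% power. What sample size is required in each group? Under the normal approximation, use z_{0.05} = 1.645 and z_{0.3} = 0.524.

n = 19 per group

For two independent groups with equal n: n = 2·((z_{α} + z_β) / d)².
z_{α} + z_β = 1.645 + 0.524 = 2.169.
n = 2 × (2.169 / 0.72)² = 2 × 3.013² = 2 × 9.08 = 18.2.
Round up to the next whole participant.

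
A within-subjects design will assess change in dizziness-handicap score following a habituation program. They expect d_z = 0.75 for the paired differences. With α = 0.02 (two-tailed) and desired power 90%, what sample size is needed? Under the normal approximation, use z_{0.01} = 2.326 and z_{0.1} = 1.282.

For a paired (one-sample on differences) test: n = ((z_{α/2} + z_β) / d)².
z_{α/2} + z_β = 2.326 + 1.282 = 3.608.
n = (3.608 / 0.75)² = 4.811² = 23.14.
Round up.

n = 24 pairs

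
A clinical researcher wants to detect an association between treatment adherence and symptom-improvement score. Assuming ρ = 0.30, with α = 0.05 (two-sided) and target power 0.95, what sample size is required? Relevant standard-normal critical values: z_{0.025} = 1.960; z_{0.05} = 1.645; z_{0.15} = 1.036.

Fisher's z: C = ½·ln((1+r)/(1−r)) = ½·ln(1.8571) = 0.3095.
n = ((z_{α/2} + z_β)/C)² + 3.
(1.960 + 1.645) / 0.3095 = 3.605 / 0.3095 = 11.648.
n = 11.648² + 3 = 135.67 + 3 = 138.7.
Round up.

n = 139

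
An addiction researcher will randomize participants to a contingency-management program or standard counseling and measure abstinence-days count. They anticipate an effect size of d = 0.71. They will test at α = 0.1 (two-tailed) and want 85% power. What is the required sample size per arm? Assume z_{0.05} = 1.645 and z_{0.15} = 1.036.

For two independent groups with equal n: n = 2·((z_{α/2} + z_β) / d)².
z_{α/2} + z_β = 1.645 + 1.036 = 2.681.
n = 2 × (2.681 / 0.71)² = 2 × 3.776² = 2 × 14.26 = 28.5.
Round up to the next whole participant.

n = 29 per group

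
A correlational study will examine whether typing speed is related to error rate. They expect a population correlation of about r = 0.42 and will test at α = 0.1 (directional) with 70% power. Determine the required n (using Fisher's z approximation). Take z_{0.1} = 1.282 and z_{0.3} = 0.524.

Fisher's z: C = ½·ln((1+r)/(1−r)) = ½·ln(2.4483) = 0.4477.
n = ((z_{α} + z_β)/C)² + 3.
(1.282 + 0.524) / 0.4477 = 1.806 / 0.4477 = 4.034.
n = 4.034² + 3 = 16.27 + 3 = 19.3.
Round up.

n = 20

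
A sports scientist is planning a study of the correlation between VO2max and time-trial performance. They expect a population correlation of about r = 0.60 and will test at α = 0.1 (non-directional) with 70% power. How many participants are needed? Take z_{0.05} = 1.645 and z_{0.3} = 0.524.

Fisher's z: C = ½·ln((1+r)/(1−r)) = ½·ln(4.0000) = 0.6931.
n = ((z_{α/2} + z_β)/C)² + 3.
(1.645 + 0.524) / 0.6931 = 2.169 / 0.6931 = 3.129.
n = 3.129² + 3 = 9.79 + 3 = 12.8.
Round up.

n = 13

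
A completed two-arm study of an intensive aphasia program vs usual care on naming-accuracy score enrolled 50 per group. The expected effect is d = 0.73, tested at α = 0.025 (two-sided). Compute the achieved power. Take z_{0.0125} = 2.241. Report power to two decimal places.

For two equal groups, power = Φ(d·√(n/2) − z_{α/2}).
d·√(n/2) = 0.73 × √(50/2) = 0.73 × 5.000 = 3.650.
z_β = 3.650 − 2.241 = 1.409.
Power = Φ(1.409) = 0.921.

power ≈ 0.92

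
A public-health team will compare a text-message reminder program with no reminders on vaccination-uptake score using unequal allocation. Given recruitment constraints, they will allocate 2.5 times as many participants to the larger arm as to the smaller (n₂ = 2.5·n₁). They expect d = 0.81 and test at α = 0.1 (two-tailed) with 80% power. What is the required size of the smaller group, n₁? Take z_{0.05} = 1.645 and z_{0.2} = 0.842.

With allocation ratio k = n₂/n₁ = 2.5, Var(x̄₁−x̄₂) = σ²(1/n₁ + 1/(k·n₁)) = σ²·(k+1)/(k·n₁).
So n₁ = (1 + 1/k)·((z_{α/2} + z_β)/d)² = 1.400 × (2.487/0.81)².
n₁ = 1.400 × 9.43 = 13.2.
Round up: n₁ = 14, giving n₂ = 2.5 × 14 = 35.

n₁ = 14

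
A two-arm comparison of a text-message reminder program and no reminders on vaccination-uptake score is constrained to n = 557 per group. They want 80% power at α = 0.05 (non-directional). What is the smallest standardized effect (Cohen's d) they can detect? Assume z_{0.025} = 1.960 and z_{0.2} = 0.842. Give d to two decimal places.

For two independent groups of n = 557 each: d_min = (z_{α/2} + z_β)·√(2/n).
z-sum = 1.960 + 0.842 = 2.802.
d_min = 2.802 × √(2/557) = 2.802 × 0.0599 = 0.168.

d_min ≈ 0.17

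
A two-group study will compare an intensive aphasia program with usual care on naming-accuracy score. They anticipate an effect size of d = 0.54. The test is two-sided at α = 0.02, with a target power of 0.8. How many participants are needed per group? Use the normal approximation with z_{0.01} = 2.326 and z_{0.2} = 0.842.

n = 69 per group

For two independent groups with equal n: n = 2·((z_{α/2} + z_β) / d)².
z_{α/2} + z_β = 2.326 + 0.842 = 3.168.
n = 2 × (3.168 / 0.54)² = 2 × 5.867² = 2 × 34.42 = 68.8.
Round up to the next whole participant.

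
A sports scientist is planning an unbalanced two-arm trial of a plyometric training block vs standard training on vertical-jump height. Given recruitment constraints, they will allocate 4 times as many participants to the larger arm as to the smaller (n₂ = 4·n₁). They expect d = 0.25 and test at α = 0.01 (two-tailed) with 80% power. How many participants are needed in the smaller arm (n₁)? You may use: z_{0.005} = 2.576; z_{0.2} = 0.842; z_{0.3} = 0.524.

With allocation ratio k = n₂/n₁ = 4, Var(x̄₁−x̄₂) = σ²(1/n₁ + 1/(k·n₁)) = σ²·(k+1)/(k·n₁).
So n₁ = (1 + 1/k)·((z_{α/2} + z_β)/d)² = 1.250 × (3.418/0.25)².
n₁ = 1.250 × 186.92 = 233.7.
Round up: n₁ = 234, giving n₂ = 4 × 234 = 936.

n₁ = 234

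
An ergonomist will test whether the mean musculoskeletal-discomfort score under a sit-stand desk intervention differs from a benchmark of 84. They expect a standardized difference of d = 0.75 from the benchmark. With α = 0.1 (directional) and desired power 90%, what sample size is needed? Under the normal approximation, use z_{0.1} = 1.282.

For a one-sample test: n = ((z_{α} + z_β) / d)².
z_{α} + z_β = 1.282 + 1.282 = 2.564.
n = (2.564 / 0.75)² = 3.419² = 11.69.
Round up.

n = 12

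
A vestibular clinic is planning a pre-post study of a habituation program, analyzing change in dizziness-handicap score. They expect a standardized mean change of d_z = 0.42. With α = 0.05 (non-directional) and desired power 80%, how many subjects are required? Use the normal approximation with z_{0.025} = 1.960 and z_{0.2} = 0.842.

n = 45 pairs

For a paired (one-sample on differences) test: n = ((z_{α/2} + z_β) / d)².
z_{α/2} + z_β = 1.960 + 0.842 = 2.802.
n = (2.802 / 0.42)² = 6.671² = 44.51.
Round up.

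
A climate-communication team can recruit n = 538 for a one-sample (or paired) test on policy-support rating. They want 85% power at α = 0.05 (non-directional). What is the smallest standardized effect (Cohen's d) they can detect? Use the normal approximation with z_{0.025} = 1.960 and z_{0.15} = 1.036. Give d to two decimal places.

For a single sample (or paired design) of n = 538: d_min = (z_{α/2} + z_β)/√n.
z-sum = 1.960 + 1.036 = 2.996.
d_min = 2.996 / √538 = 2.996 / 23.195 = 0.129.

d_min ≈ 0.13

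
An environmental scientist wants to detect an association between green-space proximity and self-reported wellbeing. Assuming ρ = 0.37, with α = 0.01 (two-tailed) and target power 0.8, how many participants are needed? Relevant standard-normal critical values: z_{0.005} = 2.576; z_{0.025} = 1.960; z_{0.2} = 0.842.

n = 81

Fisher's z: C = ½·ln((1+r)/(1−r)) = ½·ln(2.1746) = 0.3884.
n = ((z_{α/2} + z_β)/C)² + 3.
(2.576 + 0.842) / 0.3884 = 3.418 / 0.3884 = 8.800.
n = 8.800² + 3 = 77.44 + 3 = 80.4.
Round up.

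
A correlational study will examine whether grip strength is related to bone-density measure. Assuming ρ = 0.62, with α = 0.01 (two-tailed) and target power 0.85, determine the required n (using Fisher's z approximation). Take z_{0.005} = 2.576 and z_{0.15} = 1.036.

n = 28

Fisher's z: C = ½·ln((1+r)/(1−r)) = ½·ln(4.2632) = 0.7250.
n = ((z_{α/2} + z_β)/C)² + 3.
(2.576 + 1.036) / 0.7250 = 3.612 / 0.7250 = 4.982.
n = 4.982² + 3 = 24.82 + 3 = 27.8.
Round up.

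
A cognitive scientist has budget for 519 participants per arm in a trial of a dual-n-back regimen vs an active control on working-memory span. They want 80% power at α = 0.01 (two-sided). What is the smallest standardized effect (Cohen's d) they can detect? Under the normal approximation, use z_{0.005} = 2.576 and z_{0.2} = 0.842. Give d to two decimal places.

d_min ≈ 0.21

For two independent groups of n = 519 each: d_min = (z_{α/2} + z_β)·√(2/n).
z-sum = 2.576 + 0.842 = 3.418.
d_min = 3.418 × √(2/519) = 3.418 × 0.0621 = 0.212.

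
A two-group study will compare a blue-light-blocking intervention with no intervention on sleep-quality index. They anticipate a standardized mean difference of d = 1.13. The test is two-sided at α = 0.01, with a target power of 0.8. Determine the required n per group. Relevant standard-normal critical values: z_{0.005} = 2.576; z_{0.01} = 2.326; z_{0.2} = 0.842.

n = 19 per group

For two independent groups with equal n: n = 2·((z_{α/2} + z_β) / d)².
z_{α/2} + z_β = 2.576 + 0.842 = 3.418.
n = 2 × (3.418 / 1.13)² = 2 × 3.025² = 2 × 9.15 = 18.3.
Round up to the next whole participant.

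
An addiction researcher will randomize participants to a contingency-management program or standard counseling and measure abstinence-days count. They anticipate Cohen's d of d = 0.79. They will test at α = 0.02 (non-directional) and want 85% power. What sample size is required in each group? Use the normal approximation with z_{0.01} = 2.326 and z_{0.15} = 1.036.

n = 37 per group

For two independent groups with equal n: n = 2·((z_{α/2} + z_β) / d)².
z_{α/2} + z_β = 2.326 + 1.036 = 3.362.
n = 2 × (3.362 / 0.79)² = 2 × 4.256² = 2 × 18.11 = 36.2.
Round up to the next whole participant.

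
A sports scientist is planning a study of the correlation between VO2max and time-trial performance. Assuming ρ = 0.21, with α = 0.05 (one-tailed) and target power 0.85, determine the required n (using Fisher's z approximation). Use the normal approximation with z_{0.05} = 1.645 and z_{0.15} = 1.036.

n = 162

Fisher's z: C = ½·ln((1+r)/(1−r)) = ½·ln(1.5316) = 0.2132.
n = ((z_{α} + z_β)/C)² + 3.
(1.645 + 1.036) / 0.2132 = 2.681 / 0.2132 = 12.575.
n = 12.575² + 3 = 158.13 + 3 = 161.1.
Round up.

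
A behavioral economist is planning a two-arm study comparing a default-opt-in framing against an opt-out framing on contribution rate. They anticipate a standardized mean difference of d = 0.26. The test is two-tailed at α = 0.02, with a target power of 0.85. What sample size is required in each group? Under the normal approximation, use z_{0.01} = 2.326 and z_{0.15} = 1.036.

For two independent groups with equal n: n = 2·((z_{α/2} + z_β) / d)².
z_{α/2} + z_β = 2.326 + 1.036 = 3.362.
n = 2 × (3.362 / 0.26)² = 2 × 12.931² = 2 × 167.20 = 334.4.
Round up to the next whole participant.

n = 335 per group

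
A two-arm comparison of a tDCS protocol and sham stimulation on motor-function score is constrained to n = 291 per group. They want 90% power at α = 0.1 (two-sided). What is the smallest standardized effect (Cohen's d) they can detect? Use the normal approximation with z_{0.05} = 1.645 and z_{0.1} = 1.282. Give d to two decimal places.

For two independent groups of n = 291 each: d_min = (z_{α/2} + z_β)·√(2/n).
z-sum = 1.645 + 1.282 = 2.927.
d_min = 2.927 × √(2/291) = 2.927 × 0.0829 = 0.243.

d_min ≈ 0.24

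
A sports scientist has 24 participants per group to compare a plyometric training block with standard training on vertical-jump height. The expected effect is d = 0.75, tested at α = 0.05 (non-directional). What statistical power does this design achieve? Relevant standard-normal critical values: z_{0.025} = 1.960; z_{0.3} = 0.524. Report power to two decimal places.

power ≈ 0.74

For two equal groups, power = Φ(d·√(n/2) − z_{α/2}).
d·√(n/2) = 0.75 × √(24/2) = 0.75 × 3.464 = 2.598.
z_β = 2.598 − 1.960 = 0.638.
Power = Φ(0.638) = 0.738.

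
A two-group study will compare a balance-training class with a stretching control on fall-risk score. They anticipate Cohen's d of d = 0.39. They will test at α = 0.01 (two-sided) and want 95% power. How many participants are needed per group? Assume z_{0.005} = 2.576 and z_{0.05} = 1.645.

n = 235 per group

For two independent groups with equal n: n = 2·((z_{α/2} + z_β) / d)².
z_{α/2} + z_β = 2.576 + 1.645 = 4.221.
n = 2 × (4.221 / 0.39)² = 2 × 10.823² = 2 × 117.14 = 234.3.
Round up to the next whole participant.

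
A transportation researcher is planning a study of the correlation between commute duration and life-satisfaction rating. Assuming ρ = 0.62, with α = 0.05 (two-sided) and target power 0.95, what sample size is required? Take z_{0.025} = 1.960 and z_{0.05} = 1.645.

n = 28

Fisher's z: C = ½·ln((1+r)/(1−r)) = ½·ln(4.2632) = 0.7250.
n = ((z_{α/2} + z_β)/C)² + 3.
(1.960 + 1.645) / 0.7250 = 3.605 / 0.7250 = 4.972.
n = 4.972² + 3 = 24.72 + 3 = 27.7.
Round up.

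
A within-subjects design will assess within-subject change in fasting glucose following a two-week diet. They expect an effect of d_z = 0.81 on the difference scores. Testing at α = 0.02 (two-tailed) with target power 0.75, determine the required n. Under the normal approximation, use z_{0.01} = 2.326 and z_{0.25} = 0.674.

For a paired (one-sample on differences) test: n = ((z_{α/2} + z_β) / d)².
z_{α/2} + z_β = 2.326 + 0.674 = 3.000.
n = (3.000 / 0.81)² = 3.704² = 13.72.
Round up.

n = 14 pairs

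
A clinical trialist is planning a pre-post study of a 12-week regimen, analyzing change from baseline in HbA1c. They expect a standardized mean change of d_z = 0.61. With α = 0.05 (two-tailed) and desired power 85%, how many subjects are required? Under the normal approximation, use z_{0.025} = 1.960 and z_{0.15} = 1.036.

n = 25 pairs

For a paired (one-sample on differences) test: n = ((z_{α/2} + z_β) / d)².
z_{α/2} + z_β = 1.960 + 1.036 = 2.996.
n = (2.996 / 0.61)² = 4.911² = 24.12.
Round up.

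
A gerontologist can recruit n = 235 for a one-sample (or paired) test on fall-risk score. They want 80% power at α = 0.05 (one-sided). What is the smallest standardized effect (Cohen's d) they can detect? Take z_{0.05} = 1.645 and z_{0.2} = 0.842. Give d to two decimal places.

For a single sample (or paired design) of n = 235: d_min = (z_{α} + z_β)/√n.
z-sum = 1.645 + 0.842 = 2.487.
d_min = 2.487 / √235 = 2.487 / 15.330 = 0.162.

d_min ≈ 0.16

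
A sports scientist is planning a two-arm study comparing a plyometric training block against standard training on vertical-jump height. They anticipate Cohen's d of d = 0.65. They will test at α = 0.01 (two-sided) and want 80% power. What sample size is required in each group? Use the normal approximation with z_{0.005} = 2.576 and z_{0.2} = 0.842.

n = 56 per group

For two independent groups with equal n: n = 2·((z_{α/2} + z_β) / d)².
z_{α/2} + z_β = 2.576 + 0.842 = 3.418.
n = 2 × (3.418 / 0.65)² = 2 × 5.258² = 2 × 27.65 = 55.3.
Round up to the next whole participant.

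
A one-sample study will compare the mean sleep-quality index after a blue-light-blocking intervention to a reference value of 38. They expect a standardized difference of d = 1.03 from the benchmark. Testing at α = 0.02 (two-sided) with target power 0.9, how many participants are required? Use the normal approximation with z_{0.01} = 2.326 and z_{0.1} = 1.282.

For a one-sample test: n = ((z_{α/2} + z_β) / d)².
z_{α/2} + z_β = 2.326 + 1.282 = 3.608.
n = (3.608 / 1.03)² = 3.503² = 12.27.
Round up.

n = 13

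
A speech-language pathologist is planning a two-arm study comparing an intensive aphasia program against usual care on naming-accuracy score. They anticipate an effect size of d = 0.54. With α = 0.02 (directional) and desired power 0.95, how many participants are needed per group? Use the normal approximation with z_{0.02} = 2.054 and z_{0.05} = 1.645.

For two independent groups with equal n: n = 2·((z_{α} + z_β) / d)².
z_{α} + z_β = 2.054 + 1.645 = 3.699.
n = 2 × (3.699 / 0.54)² = 2 × 6.850² = 2 × 46.92 = 93.8.
Round up to the next whole participant.

n = 94 per group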